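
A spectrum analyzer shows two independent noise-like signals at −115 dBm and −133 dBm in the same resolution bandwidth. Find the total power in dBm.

−114.9 dBm

Convert to linear, add, convert back:
P₁ = 3.16×10⁻¹⁵ W, P₂ = 5.01×10⁻¹⁷ W
P_tot = 3.21×10⁻¹⁵ W → 10 log₁₀(P_tot / 10⁻³) = −114.9 dBm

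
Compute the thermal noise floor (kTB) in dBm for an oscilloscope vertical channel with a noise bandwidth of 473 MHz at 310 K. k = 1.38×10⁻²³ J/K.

−86.9 dBm

P_n = kTB = 1.38×10⁻²³ × 310 × 4.73×10⁸ = 2.02×10⁻¹² W
In dBm: 10 log₁₀(2.02×10⁻¹² / 10⁻³) = −86.9 dBm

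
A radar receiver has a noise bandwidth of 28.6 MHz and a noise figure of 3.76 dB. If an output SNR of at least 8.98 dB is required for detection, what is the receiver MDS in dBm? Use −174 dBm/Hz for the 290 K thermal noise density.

−86.7 dBm

Sensitivity = −174 + 10 log₁₀(B) + NF + SNR_min
= −174 + 74.56 + 3.76 + 8.98
= −86.70 dBm → −86.7 dBm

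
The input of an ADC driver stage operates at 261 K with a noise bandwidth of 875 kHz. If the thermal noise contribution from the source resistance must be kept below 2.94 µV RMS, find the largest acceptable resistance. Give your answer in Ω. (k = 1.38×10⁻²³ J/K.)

686 Ω

Johnson–Nyquist: V_n = √(4kTRB) ⇒ R = V_n² / (4kTB)
4kTB = 4 × 1.38×10⁻²³ × 261 × 8.75×10⁵ = 1.26×10⁻¹⁴
R = (2.94×10⁻⁶)² / 1.26×10⁻¹⁴ = 6.86×10² Ω = 686 Ω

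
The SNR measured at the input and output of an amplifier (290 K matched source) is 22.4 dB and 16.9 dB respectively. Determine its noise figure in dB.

5.5 dB

NF (dB) = SNR_in(dB) − SNR_out(dB) when the source is at T₀
NF = 22.4 − 16.9 = 5.5 dB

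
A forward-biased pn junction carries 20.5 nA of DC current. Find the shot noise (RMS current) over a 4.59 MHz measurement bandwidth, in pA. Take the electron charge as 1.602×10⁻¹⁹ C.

174 pA

I_n = √(2qI·B)
2qI·B = 2 × 1.602×10⁻¹⁹ × 2.05×10⁻⁸ × 4.59×10⁶ = 3.01×10⁻²⁰ A²
I_n = √(3.01×10⁻²⁰) = 1.74×10⁻¹⁰ A = 174 pA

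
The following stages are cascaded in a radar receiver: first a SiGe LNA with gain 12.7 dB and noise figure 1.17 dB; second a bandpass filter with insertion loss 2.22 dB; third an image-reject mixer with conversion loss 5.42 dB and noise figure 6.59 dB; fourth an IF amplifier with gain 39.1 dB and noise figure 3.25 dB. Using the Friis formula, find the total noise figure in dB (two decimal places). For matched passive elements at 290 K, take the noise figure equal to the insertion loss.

3.03 dB

Convert to linear (a loss of L dB is a gain of −L dB): F_i = 10^(NF_i/10), G_i = 10^(G_i,dB/10)
  Stage 1: F_1 = 10^(1.17/10) = 1.309, G_1 = 10^(12.7/10) = 18.62
  Stage 2: F_2 = 10^(2.22/10) = 1.667, G_2 = 10^(−2.22/10) = 0.5998
  Stage 3: F_3 = 10^(6.59/10) = 4.560, G_3 = 10^(−5.42/10) = 0.2871
  Stage 4: F_4 = 10^(3.25/10) = 2.113, G_4 = 10^(39.1/10) = 8128
Friis cascade:
  F = 1.309 + (1.667 − 1)/18.62 + (4.560 − 1)/11.17 + (2.113 − 1)/3.206 = 2.011
NF = 10 log₁₀(2.011) = 3.03 dB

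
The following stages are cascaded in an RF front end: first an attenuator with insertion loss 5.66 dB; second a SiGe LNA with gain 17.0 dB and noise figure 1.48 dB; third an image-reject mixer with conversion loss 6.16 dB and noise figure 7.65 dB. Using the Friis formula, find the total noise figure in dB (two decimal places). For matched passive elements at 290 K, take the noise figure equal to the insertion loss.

7.43 dB

Convert to linear (a loss of L dB is a gain of −L dB): F_i = 10^(NF_i/10), G_i = 10^(G_i,dB/10)
  Stage 1: F_1 = 10^(5.66/10) = 3.681, G_1 = 10^(−5.66/10) = 0.2716
  Stage 2: F_2 = 10^(1.48/10) = 1.406, G_2 = 10^(17.0/10) = 50.12
  Stage 3: F_3 = 10^(7.65/10) = 5.821, G_3 = 10^(−6.16/10) = 0.2421
Friis cascade:
  F = 3.681 + (1.406 − 1)/0.2716 + (5.821 − 1)/13.61 = 5.530
NF = 10 log₁₀(5.530) = 7.43 dB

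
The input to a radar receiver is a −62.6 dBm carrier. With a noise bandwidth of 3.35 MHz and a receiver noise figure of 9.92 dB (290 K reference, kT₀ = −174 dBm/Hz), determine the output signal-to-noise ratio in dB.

36.2 dB

Noise floor: N = −174 + 10 log₁₀(B) + NF
10 log₁₀(3.35×10⁶) = 65.25 dB
N = −174 + 65.25 + 9.92 = −98.83 dBm
SNR = P_sig − N = −62.6 − (−98.83) = 36.23 dB → 36.2 dB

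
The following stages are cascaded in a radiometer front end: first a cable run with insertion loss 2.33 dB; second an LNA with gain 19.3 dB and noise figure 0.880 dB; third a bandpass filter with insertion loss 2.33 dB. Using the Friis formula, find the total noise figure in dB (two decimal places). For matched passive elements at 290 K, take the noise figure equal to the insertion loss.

3.24 dB

Convert to linear (a loss of L dB is a gain of −L dB): F_i = 10^(NF_i/10), G_i = 10^(G_i,dB/10)
  Stage 1: F_1 = 10^(2.33/10) = 1.710, G_1 = 10^(−2.33/10) = 0.5848
  Stage 2: F_2 = 10^(0.880/10) = 1.225, G_2 = 10^(19.3/10) = 85.11
  Stage 3: F_3 = 10^(2.33/10) = 1.710, G_3 = 10^(−2.33/10) = 0.5848
Friis cascade:
  F = 1.710 + (1.225 − 1)/0.5848 + (1.710 − 1)/49.77 = 2.108
NF = 10 log₁₀(2.108) = 3.24 dB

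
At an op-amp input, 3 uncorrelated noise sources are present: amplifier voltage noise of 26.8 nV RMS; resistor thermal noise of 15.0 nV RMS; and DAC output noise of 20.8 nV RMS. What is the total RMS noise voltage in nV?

37.1 nV

Uncorrelated sources add in power (mean-square): V_tot = √(ΣV_i²)
V_tot = √[(2.68×10⁻⁸)² + (1.50×10⁻⁸)² + (2.08×10⁻⁸)²] = 3.71×10⁻⁸ V = 37.1 nV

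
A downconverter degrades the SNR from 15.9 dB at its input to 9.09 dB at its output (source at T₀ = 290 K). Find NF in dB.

NF (dB) = SNR_in(dB) − SNR_out(dB) when the source is at T₀
NF = 15.9 − 9.09 = 6.81 dB

6.81 dB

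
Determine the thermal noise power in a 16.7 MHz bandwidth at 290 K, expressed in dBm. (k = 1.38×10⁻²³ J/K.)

−101.8 dBm

P_n = kTB = 1.38×10⁻²³ × 290 × 1.67×10⁷ = 6.68×10⁻¹⁴ W
In dBm: 10 log₁₀(6.68×10⁻¹⁴ / 10⁻³) = −101.8 dBm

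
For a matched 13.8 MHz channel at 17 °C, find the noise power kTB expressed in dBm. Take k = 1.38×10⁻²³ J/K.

T = 17 °C + 273.15 = 290.15 K
P_n = kTB = 1.38×10⁻²³ × 290.15 × 1.38×10⁷ = 5.53×10⁻¹⁴ W
In dBm: 10 log₁₀(5.53×10⁻¹⁴ / 10⁻³) = −102.6 dBm

−102.6 dBm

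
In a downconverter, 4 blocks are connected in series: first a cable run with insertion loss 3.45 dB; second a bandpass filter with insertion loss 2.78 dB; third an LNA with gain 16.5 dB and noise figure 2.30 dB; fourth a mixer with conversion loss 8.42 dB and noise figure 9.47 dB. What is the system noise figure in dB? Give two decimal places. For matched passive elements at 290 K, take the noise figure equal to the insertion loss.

Convert to linear (a loss of L dB is a gain of −L dB): F_i = 10^(NF_i/10), G_i = 10^(G_i,dB/10)
  Stage 1: F_1 = 10^(3.45/10) = 2.213, G_1 = 10^(−3.45/10) = 0.4519
  Stage 2: F_2 = 10^(2.78/10) = 1.897, G_2 = 10^(−2.78/10) = 0.5272
  Stage 3: F_3 = 10^(2.30/10) = 1.698, G_3 = 10^(16.5/10) = 44.67
  Stage 4: F_4 = 10^(9.47/10) = 8.851, G_4 = 10^(−8.42/10) = 0.1439
Friis cascade:
  F = 2.213 + (1.897 − 1)/0.4519 + (1.698 − 1)/0.2382 + (8.851 − 1)/10.64 = 7.866
NF = 10 log₁₀(7.866) = 8.96 dB

8.96 dB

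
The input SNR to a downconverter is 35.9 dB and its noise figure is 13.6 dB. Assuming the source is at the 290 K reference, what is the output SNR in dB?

22.3 dB

By definition F = SNR_in/SNR_out, so in dB: SNR_out = SNR_in − NF
SNR_out = 35.9 − 13.6 = 22.3 dB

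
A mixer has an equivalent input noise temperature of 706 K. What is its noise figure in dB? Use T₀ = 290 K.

F = 1 + T_e/T₀ = 1 + 706/290 = 3.43448
NF = 10 log₁₀(3.43448) = 5.36 dB

5.36 dB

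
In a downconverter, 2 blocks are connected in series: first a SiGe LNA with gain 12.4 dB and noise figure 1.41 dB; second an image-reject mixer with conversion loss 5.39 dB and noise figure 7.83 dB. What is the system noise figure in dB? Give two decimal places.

Convert to linear (a loss of L dB is a gain of −L dB): F_i = 10^(NF_i/10), G_i = 10^(G_i,dB/10)
  Stage 1: F_1 = 10^(1.41/10) = 1.384, G_1 = 10^(12.4/10) = 17.38
  Stage 2: F_2 = 10^(7.83/10) = 6.067, G_2 = 10^(−5.39/10) = 0.2891
Friis cascade:
  F = 1.384 + (6.067 − 1)/17.38 = 1.675
NF = 10 log₁₀(1.675) = 2.24 dB

2.24 dB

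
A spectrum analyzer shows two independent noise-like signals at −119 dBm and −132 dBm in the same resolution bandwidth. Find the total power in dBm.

Convert to linear, add, convert back:
P₁ = 1.26×10⁻¹⁵ W, P₂ = 6.31×10⁻¹⁷ W
P_tot = 1.32×10⁻¹⁵ W → 10 log₁₀(P_tot / 10⁻³) = −118.8 dBm

−118.8 dBm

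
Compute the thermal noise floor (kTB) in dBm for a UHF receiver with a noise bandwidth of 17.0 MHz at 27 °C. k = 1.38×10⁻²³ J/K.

−101.5 dBm

T = 27 °C + 273.15 = 300.15 K
P_n = kTB = 1.38×10⁻²³ × 300.15 × 1.70×10⁷ = 7.04×10⁻¹⁴ W
In dBm: 10 log₁₀(7.04×10⁻¹⁴ / 10⁻³) = −101.5 dBm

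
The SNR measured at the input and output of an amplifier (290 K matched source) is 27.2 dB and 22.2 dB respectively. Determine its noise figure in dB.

5.0 dB

NF (dB) = SNR_in(dB) − SNR_out(dB) when the source is at T₀
NF = 27.2 − 22.2 = 5.0 dB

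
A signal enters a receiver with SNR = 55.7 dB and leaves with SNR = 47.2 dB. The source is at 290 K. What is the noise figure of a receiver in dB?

8.5 dB

NF (dB) = SNR_in(dB) − SNR_out(dB) when the source is at T₀
NF = 55.7 − 47.2 = 8.5 dB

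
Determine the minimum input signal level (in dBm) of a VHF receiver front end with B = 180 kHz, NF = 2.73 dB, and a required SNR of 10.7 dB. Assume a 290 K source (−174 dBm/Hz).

−108.0 dBm

Sensitivity = −174 + 10 log₁₀(B) + NF + SNR_min
= −174 + 52.55 + 2.73 + 10.7
= −108.02 dBm → −108.0 dBm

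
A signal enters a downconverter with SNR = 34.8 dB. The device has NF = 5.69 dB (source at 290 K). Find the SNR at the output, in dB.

By definition F = SNR_in/SNR_out, so in dB: SNR_out = SNR_in − NF
SNR_out = 34.8 − 5.69 = 29.11 dB

29.11 dB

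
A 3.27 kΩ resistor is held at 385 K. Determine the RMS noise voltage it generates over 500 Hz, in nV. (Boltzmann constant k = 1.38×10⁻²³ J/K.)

V_n = √(4kTRB)
4kTRB = 4 × 1.38×10⁻²³ × 385 × 3.27×10³ × 5.00×10² = 3.47×10⁻¹⁴ V²
V_n = √(3.47×10⁻¹⁴) = 1.86×10⁻⁷ V = 186 nV

186 nV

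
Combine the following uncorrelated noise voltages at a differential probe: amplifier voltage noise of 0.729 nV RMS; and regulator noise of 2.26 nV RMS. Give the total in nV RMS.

2.37 nV

Uncorrelated sources add in power (mean-square): V_tot = √(ΣV_i²)
V_tot = √[(7.29×10⁻¹⁰)² + (2.26×10⁻⁹)²] = 2.37×10⁻⁹ V = 2.37 nV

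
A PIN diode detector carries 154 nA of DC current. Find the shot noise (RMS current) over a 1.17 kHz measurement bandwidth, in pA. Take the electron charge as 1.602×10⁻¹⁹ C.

I_n = √(2qI·B)
2qI·B = 2 × 1.602×10⁻¹⁹ × 1.54×10⁻⁷ × 1.17×10³ = 5.77×10⁻²³ A²
I_n = √(5.77×10⁻²³) = 7.60×10⁻¹² A = 7.60 pA

7.60 pA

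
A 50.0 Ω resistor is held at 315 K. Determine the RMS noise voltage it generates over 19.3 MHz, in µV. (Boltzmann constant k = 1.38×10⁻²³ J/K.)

4.10 µV

V_n = √(4kTRB)
4kTRB = 4 × 1.38×10⁻²³ × 315 × 5.00×10¹ × 1.93×10⁷ = 1.68×10⁻¹¹ V²
V_n = √(1.68×10⁻¹¹) = 4.10×10⁻⁶ V = 4.10 µV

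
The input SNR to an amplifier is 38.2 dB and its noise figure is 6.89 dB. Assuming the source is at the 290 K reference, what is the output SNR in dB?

31.31 dB

By definition F = SNR_in/SNR_out, so in dB: SNR_out = SNR_in − NF
SNR_out = 38.2 − 6.89 = 31.31 dB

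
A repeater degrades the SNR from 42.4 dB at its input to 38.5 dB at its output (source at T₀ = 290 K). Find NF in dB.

NF (dB) = SNR_in(dB) − SNR_out(dB) when the source is at T₀
NF = 42.4 − 38.5 = 3.9 dB

3.9 dB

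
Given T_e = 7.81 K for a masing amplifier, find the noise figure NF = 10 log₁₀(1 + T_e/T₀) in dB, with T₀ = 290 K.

0.115 dB

F = 1 + T_e/T₀ = 1 + 7.81/290 = 1.02693
NF = 10 log₁₀(1.02693) = 0.115 dB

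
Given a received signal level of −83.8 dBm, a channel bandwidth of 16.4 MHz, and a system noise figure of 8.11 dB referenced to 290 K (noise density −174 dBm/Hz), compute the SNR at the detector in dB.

9.9 dB

Noise floor: N = −174 + 10 log₁₀(B) + NF
10 log₁₀(1.64×10⁷) = 72.15 dB
N = −174 + 72.15 + 8.11 = −93.74 dBm
SNR = P_sig − N = −83.8 − (−93.74) = 9.94 dB → 9.9 dB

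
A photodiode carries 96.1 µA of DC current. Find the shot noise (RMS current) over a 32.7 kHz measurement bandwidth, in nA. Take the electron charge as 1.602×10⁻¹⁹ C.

1.00 nA

I_n = √(2qI·B)
2qI·B = 2 × 1.602×10⁻¹⁹ × 9.61×10⁻⁵ × 3.27×10⁴ = 1.01×10⁻¹⁸ A²
I_n = √(1.01×10⁻¹⁸) = 1.00×10⁻⁹ A = 1.00 nA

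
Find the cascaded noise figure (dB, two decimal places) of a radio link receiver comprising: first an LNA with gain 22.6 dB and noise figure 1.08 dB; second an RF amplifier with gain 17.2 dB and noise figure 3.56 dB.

1.10 dB

Convert to linear (a loss of L dB is a gain of −L dB): F_i = 10^(NF_i/10), G_i = 10^(G_i,dB/10)
  Stage 1: F_1 = 10^(1.08/10) = 1.282, G_1 = 10^(22.6/10) = 182.0
  Stage 2: F_2 = 10^(3.56/10) = 2.270, G_2 = 10^(17.2/10) = 52.48
Friis cascade:
  F = 1.282 + (2.270 − 1)/182.0 = 1.289
NF = 10 log₁₀(1.289) = 1.10 dB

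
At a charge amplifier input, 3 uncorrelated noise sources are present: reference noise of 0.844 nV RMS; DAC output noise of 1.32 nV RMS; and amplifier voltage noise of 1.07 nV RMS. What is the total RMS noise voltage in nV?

1.90 nV

Uncorrelated sources add in power (mean-square): V_tot = √(ΣV_i²)
V_tot = √[(8.44×10⁻¹⁰)² + (1.32×10⁻⁹)² + (1.07×10⁻⁹)²] = 1.90×10⁻⁹ V = 1.90 nV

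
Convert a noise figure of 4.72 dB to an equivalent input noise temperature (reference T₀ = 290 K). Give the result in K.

570 K

F = 10^(4.72/10) = 2.96483
T_e = (F − 1)·T₀ = (2.96483 − 1) × 290 = 570 K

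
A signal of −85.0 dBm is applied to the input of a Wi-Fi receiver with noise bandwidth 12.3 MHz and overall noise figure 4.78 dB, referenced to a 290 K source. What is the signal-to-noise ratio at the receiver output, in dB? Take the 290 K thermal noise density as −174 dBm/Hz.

13.3 dB

Noise floor: N = −174 + 10 log₁₀(B) + NF
10 log₁₀(1.23×10⁷) = 70.9 dB
N = −174 + 70.9 + 4.78 = −98.32 dBm
SNR = P_sig − N = −85.0 − (−98.32) = 13.32 dB → 13.3 dB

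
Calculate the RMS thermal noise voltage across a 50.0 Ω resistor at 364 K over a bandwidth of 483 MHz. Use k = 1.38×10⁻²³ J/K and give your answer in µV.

22.0 µV

V_n = √(4kTRB)
4kTRB = 4 × 1.38×10⁻²³ × 364 × 5.00×10¹ × 4.83×10⁸ = 4.85×10⁻¹⁰ V²
V_n = √(4.85×10⁻¹⁰) = 2.20×10⁻⁵ V = 22.0 µV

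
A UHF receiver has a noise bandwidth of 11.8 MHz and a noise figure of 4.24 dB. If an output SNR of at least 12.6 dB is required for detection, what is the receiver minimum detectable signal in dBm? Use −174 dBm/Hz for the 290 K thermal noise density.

−86.4 dBm

Sensitivity = −174 + 10 log₁₀(B) + NF + SNR_min
= −174 + 70.72 + 4.24 + 12.6
= −86.44 dBm → −86.4 dBm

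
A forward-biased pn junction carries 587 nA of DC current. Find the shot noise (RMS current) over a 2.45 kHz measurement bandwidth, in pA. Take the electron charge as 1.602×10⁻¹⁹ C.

I_n = √(2qI·B)
2qI·B = 2 × 1.602×10⁻¹⁹ × 5.87×10⁻⁷ × 2.45×10³ = 4.61×10⁻²² A²
I_n = √(4.61×10⁻²²) = 2.15×10⁻¹¹ A = 21.5 pA

21.5 pA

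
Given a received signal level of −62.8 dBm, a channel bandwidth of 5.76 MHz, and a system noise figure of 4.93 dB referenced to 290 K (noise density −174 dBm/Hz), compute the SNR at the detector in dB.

Noise floor: N = −174 + 10 log₁₀(B) + NF
10 log₁₀(5.76×10⁶) = 67.6 dB
N = −174 + 67.6 + 4.93 = −101.47 dBm
SNR = P_sig − N = −62.8 − (−101.47) = 38.67 dB → 38.7 dB

38.7 dB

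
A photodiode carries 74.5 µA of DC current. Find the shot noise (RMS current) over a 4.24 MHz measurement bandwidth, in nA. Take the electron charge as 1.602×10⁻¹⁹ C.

I_n = √(2qI·B)
2qI·B = 2 × 1.602×10⁻¹⁹ × 7.45×10⁻⁵ × 4.24×10⁶ = 1.01×10⁻¹⁶ A²
I_n = √(1.01×10⁻¹⁶) = 1.01×10⁻⁸ A = 10.1 nA

10.1 nA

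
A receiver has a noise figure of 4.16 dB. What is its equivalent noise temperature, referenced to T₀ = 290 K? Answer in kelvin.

466 K

F = 10^(4.16/10) = 2.60615
T_e = (F − 1)·T₀ = (2.60615 − 1) × 290 = 466 K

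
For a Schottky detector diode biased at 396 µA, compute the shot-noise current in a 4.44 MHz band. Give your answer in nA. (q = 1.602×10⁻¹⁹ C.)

I_n = √(2qI·B)
2qI·B = 2 × 1.602×10⁻¹⁹ × 3.96×10⁻⁴ × 4.44×10⁶ = 5.63×10⁻¹⁶ A²
I_n = √(5.63×10⁻¹⁶) = 2.37×10⁻⁸ A = 23.7 nA

23.7 nA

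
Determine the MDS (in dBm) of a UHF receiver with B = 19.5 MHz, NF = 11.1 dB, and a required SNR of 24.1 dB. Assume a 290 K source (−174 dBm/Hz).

Sensitivity = −174 + 10 log₁₀(B) + NF + SNR_min
= −174 + 72.9 + 11.1 + 24.1
= −65.9 dBm → −65.9 dBm

−65.9 dBm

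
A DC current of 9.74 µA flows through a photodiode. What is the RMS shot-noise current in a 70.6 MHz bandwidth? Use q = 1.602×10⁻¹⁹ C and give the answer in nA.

I_n = √(2qI·B)
2qI·B = 2 × 1.602×10⁻¹⁹ × 9.74×10⁻⁶ × 7.06×10⁷ = 2.20×10⁻¹⁶ A²
I_n = √(2.20×10⁻¹⁶) = 1.48×10⁻⁸ A = 14.8 nA

14.8 nA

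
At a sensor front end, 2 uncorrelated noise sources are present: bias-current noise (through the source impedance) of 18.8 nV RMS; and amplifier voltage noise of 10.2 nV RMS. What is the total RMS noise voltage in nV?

21.4 nV

Uncorrelated sources add in power (mean-square): V_tot = √(ΣV_i²)
V_tot = √[(1.88×10⁻⁸)² + (1.02×10⁻⁸)²] = 2.14×10⁻⁸ V = 21.4 nV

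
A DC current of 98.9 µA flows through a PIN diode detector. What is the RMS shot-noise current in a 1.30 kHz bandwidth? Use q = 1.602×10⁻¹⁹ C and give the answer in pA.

203 pA

I_n = √(2qI·B)
2qI·B = 2 × 1.602×10⁻¹⁹ × 9.89×10⁻⁵ × 1.30×10³ = 4.12×10⁻²⁰ A²
I_n = √(4.12×10⁻²⁰) = 2.03×10⁻¹⁰ A = 203 pA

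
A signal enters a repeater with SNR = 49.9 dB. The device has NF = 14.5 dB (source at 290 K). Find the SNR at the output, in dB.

35.4 dB

By definition F = SNR_in/SNR_out, so in dB: SNR_out = SNR_in − NF
SNR_out = 49.9 − 14.5 = 35.4 dB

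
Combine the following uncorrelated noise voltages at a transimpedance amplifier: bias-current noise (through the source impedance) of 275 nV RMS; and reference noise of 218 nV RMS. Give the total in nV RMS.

351 nV

Uncorrelated sources add in power (mean-square): V_tot = √(ΣV_i²)
V_tot = √[(2.75×10⁻⁷)² + (2.18×10⁻⁷)²] = 3.51×10⁻⁷ V = 351 nV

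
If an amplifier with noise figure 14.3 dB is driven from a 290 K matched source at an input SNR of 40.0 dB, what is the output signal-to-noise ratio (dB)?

By definition F = SNR_in/SNR_out, so in dB: SNR_out = SNR_in − NF
SNR_out = 40.0 − 14.3 = 25.7 dB

25.7 dB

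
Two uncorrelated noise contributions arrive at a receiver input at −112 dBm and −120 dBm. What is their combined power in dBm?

−111.4 dBm

Convert to linear, add, convert back:
P₁ = 6.31×10⁻¹⁵ W, P₂ = 1.00×10⁻¹⁵ W
P_tot = 7.31×10⁻¹⁵ W → 10 log₁₀(P_tot / 10⁻³) = −111.4 dBm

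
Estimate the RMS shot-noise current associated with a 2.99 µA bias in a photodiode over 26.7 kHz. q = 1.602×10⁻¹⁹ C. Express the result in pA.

160 pA

I_n = √(2qI·B)
2qI·B = 2 × 1.602×10⁻¹⁹ × 2.99×10⁻⁶ × 2.67×10⁴ = 2.56×10⁻²⁰ A²
I_n = √(2.56×10⁻²⁰) = 1.60×10⁻¹⁰ A = 160 pA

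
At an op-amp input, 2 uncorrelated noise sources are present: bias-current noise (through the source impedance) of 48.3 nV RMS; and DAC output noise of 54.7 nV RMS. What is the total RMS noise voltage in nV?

Uncorrelated sources add in power (mean-square): V_tot = √(ΣV_i²)
V_tot = √[(4.83×10⁻⁸)² + (5.47×10⁻⁸)²] = 7.30×10⁻⁸ V = 73.0 nV

73.0 nV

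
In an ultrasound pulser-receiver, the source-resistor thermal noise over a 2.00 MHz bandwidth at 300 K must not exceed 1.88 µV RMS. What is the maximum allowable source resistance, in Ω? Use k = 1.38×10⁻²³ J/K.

Johnson–Nyquist: V_n = √(4kTRB) ⇒ R = V_n² / (4kTB)
4kTB = 4 × 1.38×10⁻²³ × 300 × 2.00×10⁶ = 3.31×10⁻¹⁴
R = (1.88×10⁻⁶)² / 3.31×10⁻¹⁴ = 1.07×10² Ω = 107 Ω

107 Ω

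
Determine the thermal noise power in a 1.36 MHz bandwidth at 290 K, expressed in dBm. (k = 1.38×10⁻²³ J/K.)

−112.6 dBm

P_n = kTB = 1.38×10⁻²³ × 290 × 1.36×10⁶ = 5.44×10⁻¹⁵ W
In dBm: 10 log₁₀(5.44×10⁻¹⁵ / 10⁻³) = −112.6 dBm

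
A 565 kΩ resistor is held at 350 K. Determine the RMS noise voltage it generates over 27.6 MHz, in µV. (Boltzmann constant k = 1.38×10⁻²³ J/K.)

549 µV

V_n = √(4kTRB)
4kTRB = 4 × 1.38×10⁻²³ × 350 × 5.65×10⁵ × 2.76×10⁷ = 3.01×10⁻⁷ V²
V_n = √(3.01×10⁻⁷) = 5.49×10⁻⁴ V = 549 µV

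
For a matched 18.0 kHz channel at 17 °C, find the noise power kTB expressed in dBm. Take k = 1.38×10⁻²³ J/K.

−131.4 dBm

T = 17 °C + 273.15 = 290.15 K
P_n = kTB = 1.38×10⁻²³ × 290.15 × 1.80×10⁴ = 7.21×10⁻¹⁷ W
In dBm: 10 log₁₀(7.21×10⁻¹⁷ / 10⁻³) = −131.4 dBm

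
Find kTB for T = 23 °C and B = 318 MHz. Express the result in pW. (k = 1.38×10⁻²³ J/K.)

1.30 pW

T = 23 °C + 273.15 = 296.15 K
P_n = kTB = 1.38×10⁻²³ × 296.15 × 3.18×10⁸ = 1.30×10⁻¹² W = 1.30 pW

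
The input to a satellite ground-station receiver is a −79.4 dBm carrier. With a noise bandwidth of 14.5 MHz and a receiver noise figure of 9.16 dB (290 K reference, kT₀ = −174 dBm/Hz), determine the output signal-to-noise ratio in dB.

13.8 dB

Noise floor: N = −174 + 10 log₁₀(B) + NF
10 log₁₀(1.45×10⁷) = 71.61 dB
N = −174 + 71.61 + 9.16 = −93.23 dBm
SNR = P_sig − N = −79.4 − (−93.23) = 13.83 dB → 13.8 dB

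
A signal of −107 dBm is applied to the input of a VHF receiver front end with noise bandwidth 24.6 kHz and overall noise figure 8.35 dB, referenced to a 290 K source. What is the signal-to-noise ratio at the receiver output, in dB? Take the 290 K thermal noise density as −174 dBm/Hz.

14.7 dB

Noise floor: N = −174 + 10 log₁₀(B) + NF
10 log₁₀(2.46×10⁴) = 43.91 dB
N = −174 + 43.91 + 8.35 = −121.74 dBm
SNR = P_sig − N = −107 − (−121.74) = 14.74 dB → 14.7 dB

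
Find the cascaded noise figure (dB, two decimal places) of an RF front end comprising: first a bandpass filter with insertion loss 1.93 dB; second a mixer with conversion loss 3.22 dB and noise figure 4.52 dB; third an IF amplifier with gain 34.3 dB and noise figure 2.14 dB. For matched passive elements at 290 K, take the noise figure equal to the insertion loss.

8.13 dB

Convert to linear (a loss of L dB is a gain of −L dB): F_i = 10^(NF_i/10), G_i = 10^(G_i,dB/10)
  Stage 1: F_1 = 10^(1.93/10) = 1.560, G_1 = 10^(−1.93/10) = 0.6412
  Stage 2: F_2 = 10^(4.52/10) = 2.831, G_2 = 10^(−3.22/10) = 0.4764
  Stage 3: F_3 = 10^(2.14/10) = 1.637, G_3 = 10^(34.3/10) = 2692
Friis cascade:
  F = 1.560 + (2.831 − 1)/0.6412 + (1.637 − 1)/0.3055 = 6.500
NF = 10 log₁₀(6.500) = 8.13 dB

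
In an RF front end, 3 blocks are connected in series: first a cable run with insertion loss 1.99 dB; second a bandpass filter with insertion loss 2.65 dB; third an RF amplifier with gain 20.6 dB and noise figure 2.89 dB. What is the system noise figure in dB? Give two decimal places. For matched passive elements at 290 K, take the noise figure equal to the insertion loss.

7.53 dB

Convert to linear (a loss of L dB is a gain of −L dB): F_i = 10^(NF_i/10), G_i = 10^(G_i,dB/10)
  Stage 1: F_1 = 10^(1.99/10) = 1.581, G_1 = 10^(−1.99/10) = 0.6324
  Stage 2: F_2 = 10^(2.65/10) = 1.841, G_2 = 10^(−2.65/10) = 0.5433
  Stage 3: F_3 = 10^(2.89/10) = 1.945, G_3 = 10^(20.6/10) = 114.8
Friis cascade:
  F = 1.581 + (1.841 − 1)/0.6324 + (1.945 − 1)/0.3436 = 5.662
NF = 10 log₁₀(5.662) = 7.53 dB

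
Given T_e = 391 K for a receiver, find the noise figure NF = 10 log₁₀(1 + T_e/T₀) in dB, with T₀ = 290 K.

F = 1 + T_e/T₀ = 1 + 391/290 = 2.34828
NF = 10 log₁₀(2.34828) = 3.71 dB

3.71 dB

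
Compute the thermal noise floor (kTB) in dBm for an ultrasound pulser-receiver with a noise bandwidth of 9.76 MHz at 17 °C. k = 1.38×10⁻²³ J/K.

T = 17 °C + 273.15 = 290.15 K
P_n = kTB = 1.38×10⁻²³ × 290.15 × 9.76×10⁶ = 3.91×10⁻¹⁴ W
In dBm: 10 log₁₀(3.91×10⁻¹⁴ / 10⁻³) = −104.1 dBm

−104.1 dBm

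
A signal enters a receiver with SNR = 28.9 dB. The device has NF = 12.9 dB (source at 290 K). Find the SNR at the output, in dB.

16.0 dB

By definition F = SNR_in/SNR_out, so in dB: SNR_out = SNR_in − NF
SNR_out = 28.9 − 12.9 = 16.0 dB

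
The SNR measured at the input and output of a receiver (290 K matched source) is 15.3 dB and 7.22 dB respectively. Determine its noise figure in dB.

8.08 dB

NF (dB) = SNR_in(dB) − SNR_out(dB) when the source is at T₀
NF = 15.3 − 7.22 = 8.08 dB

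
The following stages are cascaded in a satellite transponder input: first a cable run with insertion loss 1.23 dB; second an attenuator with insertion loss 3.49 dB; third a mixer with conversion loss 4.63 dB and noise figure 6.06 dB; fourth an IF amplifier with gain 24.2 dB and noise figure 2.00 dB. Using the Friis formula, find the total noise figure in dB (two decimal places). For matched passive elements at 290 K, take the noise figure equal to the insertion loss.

Convert to linear (a loss of L dB is a gain of −L dB): F_i = 10^(NF_i/10), G_i = 10^(G_i,dB/10)
  Stage 1: F_1 = 10^(1.23/10) = 1.327, G_1 = 10^(−1.23/10) = 0.7534
  Stage 2: F_2 = 10^(3.49/10) = 2.234, G_2 = 10^(−3.49/10) = 0.4477
  Stage 3: F_3 = 10^(6.06/10) = 4.036, G_3 = 10^(−4.63/10) = 0.3443
  Stage 4: F_4 = 10^(2.00/10) = 1.585, G_4 = 10^(24.2/10) = 263.0
Friis cascade:
  F = 1.327 + (2.234 − 1)/0.7534 + (4.036 − 1)/0.3373 + (1.585 − 1)/0.1161 = 17.00
NF = 10 log₁₀(17.00) = 12.31 dB

12.31 dB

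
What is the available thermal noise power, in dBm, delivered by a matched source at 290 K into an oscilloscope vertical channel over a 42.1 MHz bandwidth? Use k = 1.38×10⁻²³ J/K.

P_n = kTB = 1.38×10⁻²³ × 290 × 4.21×10⁷ = 1.68×10⁻¹³ W
In dBm: 10 log₁₀(1.68×10⁻¹³ / 10⁻³) = −97.7 dBm

−97.7 dBm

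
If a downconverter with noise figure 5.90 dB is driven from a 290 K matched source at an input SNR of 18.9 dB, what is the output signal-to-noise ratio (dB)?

13.00 dB

By definition F = SNR_in/SNR_out, so in dB: SNR_out = SNR_in − NF
SNR_out = 18.9 − 5.90 = 13.00 dB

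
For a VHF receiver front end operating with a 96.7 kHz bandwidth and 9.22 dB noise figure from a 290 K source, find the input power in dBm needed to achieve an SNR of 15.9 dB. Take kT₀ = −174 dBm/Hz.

−99.0 dBm

Sensitivity = −174 + 10 log₁₀(B) + NF + SNR_min
= −174 + 49.85 + 9.22 + 15.9
= −99.03 dBm → −99.0 dBm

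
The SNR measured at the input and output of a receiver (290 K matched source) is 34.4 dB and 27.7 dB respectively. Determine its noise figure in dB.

NF (dB) = SNR_in(dB) − SNR_out(dB) when the source is at T₀
NF = 34.4 − 27.7 = 6.7 dB

6.7 dB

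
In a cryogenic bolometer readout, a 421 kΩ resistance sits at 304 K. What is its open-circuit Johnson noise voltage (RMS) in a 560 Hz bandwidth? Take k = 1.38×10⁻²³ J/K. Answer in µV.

V_n = √(4kTRB)
4kTRB = 4 × 1.38×10⁻²³ × 304 × 4.21×10⁵ × 5.60×10² = 3.96×10⁻¹² V²
V_n = √(3.96×10⁻¹²) = 1.99×10⁻⁶ V = 1.99 µV

1.99 µV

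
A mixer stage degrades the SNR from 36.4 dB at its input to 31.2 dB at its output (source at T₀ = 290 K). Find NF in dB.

5.2 dB

NF (dB) = SNR_in(dB) − SNR_out(dB) when the source is at T₀
NF = 36.4 − 31.2 = 5.2 dB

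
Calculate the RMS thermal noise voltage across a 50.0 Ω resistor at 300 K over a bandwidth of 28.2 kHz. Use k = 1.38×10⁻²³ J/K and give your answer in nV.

153 nV

V_n = √(4kTRB)
4kTRB = 4 × 1.38×10⁻²³ × 300 × 5.00×10¹ × 2.82×10⁴ = 2.33×10⁻¹⁴ V²
V_n = √(2.33×10⁻¹⁴) = 1.53×10⁻⁷ V = 153 nV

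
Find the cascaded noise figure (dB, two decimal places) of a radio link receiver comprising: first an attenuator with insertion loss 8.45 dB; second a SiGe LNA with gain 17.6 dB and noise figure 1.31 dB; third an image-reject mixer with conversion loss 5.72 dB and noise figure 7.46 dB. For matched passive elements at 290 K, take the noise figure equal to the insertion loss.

10.01 dB

Convert to linear (a loss of L dB is a gain of −L dB): F_i = 10^(NF_i/10), G_i = 10^(G_i,dB/10)
  Stage 1: F_1 = 10^(8.45/10) = 6.998, G_1 = 10^(−8.45/10) = 0.1429
  Stage 2: F_2 = 10^(1.31/10) = 1.352, G_2 = 10^(17.6/10) = 57.54
  Stage 3: F_3 = 10^(7.46/10) = 5.572, G_3 = 10^(−5.72/10) = 0.2679
Friis cascade:
  F = 6.998 + (1.352 − 1)/0.1429 + (5.572 − 1)/8.222 = 10.02
NF = 10 log₁₀(10.02) = 10.01 dB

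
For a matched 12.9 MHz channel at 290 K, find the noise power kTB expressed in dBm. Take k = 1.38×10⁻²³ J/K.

P_n = kTB = 1.38×10⁻²³ × 290 × 1.29×10⁷ = 5.16×10⁻¹⁴ W
In dBm: 10 log₁₀(5.16×10⁻¹⁴ / 10⁻³) = −102.9 dBm

−102.9 dBm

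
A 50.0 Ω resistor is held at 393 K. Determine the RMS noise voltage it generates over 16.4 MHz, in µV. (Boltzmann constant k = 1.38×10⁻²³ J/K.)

4.22 µV

V_n = √(4kTRB)
4kTRB = 4 × 1.38×10⁻²³ × 393 × 5.00×10¹ × 1.64×10⁷ = 1.78×10⁻¹¹ V²
V_n = √(1.78×10⁻¹¹) = 4.22×10⁻⁶ V = 4.22 µV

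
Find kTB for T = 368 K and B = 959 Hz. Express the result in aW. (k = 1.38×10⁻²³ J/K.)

P_n = kTB = 1.38×10⁻²³ × 368 × 9.59×10² = 4.87×10⁻¹⁸ W = 4.87 aW

4.87 aW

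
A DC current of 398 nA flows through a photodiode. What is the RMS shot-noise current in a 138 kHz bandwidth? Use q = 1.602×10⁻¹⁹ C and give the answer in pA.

133 pA

I_n = √(2qI·B)
2qI·B = 2 × 1.602×10⁻¹⁹ × 3.98×10⁻⁷ × 1.38×10⁵ = 1.76×10⁻²⁰ A²
I_n = √(1.76×10⁻²⁰) = 1.33×10⁻¹⁰ A = 133 pA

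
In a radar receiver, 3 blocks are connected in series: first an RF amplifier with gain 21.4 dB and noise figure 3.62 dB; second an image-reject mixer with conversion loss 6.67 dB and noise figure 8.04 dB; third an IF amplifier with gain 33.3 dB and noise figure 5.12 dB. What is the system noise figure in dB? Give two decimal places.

3.83 dB

Convert to linear (a loss of L dB is a gain of −L dB): F_i = 10^(NF_i/10), G_i = 10^(G_i,dB/10)
  Stage 1: F_1 = 10^(3.62/10) = 2.301, G_1 = 10^(21.4/10) = 138.0
  Stage 2: F_2 = 10^(8.04/10) = 6.368, G_2 = 10^(−6.67/10) = 0.2153
  Stage 3: F_3 = 10^(5.12/10) = 3.251, G_3 = 10^(33.3/10) = 2138
Friis cascade:
  F = 2.301 + (6.368 − 1)/138.0 + (3.251 − 1)/29.72 = 2.416
NF = 10 log₁₀(2.416) = 3.83 dB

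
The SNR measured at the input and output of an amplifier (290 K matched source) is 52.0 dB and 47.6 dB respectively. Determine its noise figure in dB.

NF (dB) = SNR_in(dB) − SNR_out(dB) when the source is at T₀
NF = 52.0 − 47.6 = 4.4 dB

4.4 dB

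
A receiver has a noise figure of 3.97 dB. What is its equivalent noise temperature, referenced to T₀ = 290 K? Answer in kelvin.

F = 10^(3.97/10) = 2.49459
T_e = (F − 1)·T₀ = (2.49459 − 1) × 290 = 433 K

433 K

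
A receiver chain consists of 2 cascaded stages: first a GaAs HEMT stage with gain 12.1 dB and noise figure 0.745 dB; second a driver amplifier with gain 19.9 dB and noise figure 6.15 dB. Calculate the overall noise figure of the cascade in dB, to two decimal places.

1.40 dB

Convert to linear (a loss of L dB is a gain of −L dB): F_i = 10^(NF_i/10), G_i = 10^(G_i,dB/10)
  Stage 1: F_1 = 10^(0.745/10) = 1.187, G_1 = 10^(12.1/10) = 16.22
  Stage 2: F_2 = 10^(6.15/10) = 4.121, G_2 = 10^(19.9/10) = 97.72
Friis cascade:
  F = 1.187 + (4.121 − 1)/16.22 = 1.380
NF = 10 log₁₀(1.380) = 1.40 dB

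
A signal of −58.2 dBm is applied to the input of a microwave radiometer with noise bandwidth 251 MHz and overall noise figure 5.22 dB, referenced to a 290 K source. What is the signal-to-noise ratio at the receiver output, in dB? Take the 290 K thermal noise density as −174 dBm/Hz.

26.6 dB

Noise floor: N = −174 + 10 log₁₀(B) + NF
10 log₁₀(2.51×10⁸) = 84 dB
N = −174 + 84 + 5.22 = −84.78 dBm
SNR = P_sig − N = −58.2 − (−84.78) = 26.58 dB → 26.6 dB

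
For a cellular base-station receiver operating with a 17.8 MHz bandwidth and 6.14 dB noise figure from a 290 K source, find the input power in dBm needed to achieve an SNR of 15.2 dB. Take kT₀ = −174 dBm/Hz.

−80.2 dBm

Sensitivity = −174 + 10 log₁₀(B) + NF + SNR_min
= −174 + 72.5 + 6.14 + 15.2
= −80.16 dBm → −80.2 dBm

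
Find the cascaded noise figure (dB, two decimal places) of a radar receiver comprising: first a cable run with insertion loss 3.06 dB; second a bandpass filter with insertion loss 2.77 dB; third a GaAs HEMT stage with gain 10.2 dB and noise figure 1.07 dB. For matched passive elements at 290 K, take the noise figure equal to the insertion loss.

6.90 dB

Convert to linear (a loss of L dB is a gain of −L dB): F_i = 10^(NF_i/10), G_i = 10^(G_i,dB/10)
  Stage 1: F_1 = 10^(3.06/10) = 2.023, G_1 = 10^(−3.06/10) = 0.4943
  Stage 2: F_2 = 10^(2.77/10) = 1.892, G_2 = 10^(−2.77/10) = 0.5284
  Stage 3: F_3 = 10^(1.07/10) = 1.279, G_3 = 10^(10.2/10) = 10.47
Friis cascade:
  F = 2.023 + (1.892 − 1)/0.4943 + (1.279 − 1)/0.2612 = 4.898
NF = 10 log₁₀(4.898) = 6.90 dB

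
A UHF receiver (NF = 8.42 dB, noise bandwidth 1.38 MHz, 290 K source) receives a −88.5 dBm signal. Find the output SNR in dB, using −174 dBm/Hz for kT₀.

15.7 dB

Noise floor: N = −174 + 10 log₁₀(B) + NF
10 log₁₀(1.38×10⁶) = 61.4 dB
N = −174 + 61.4 + 8.42 = −104.18 dBm
SNR = P_sig − N = −88.5 − (−104.18) = 15.68 dB → 15.7 dB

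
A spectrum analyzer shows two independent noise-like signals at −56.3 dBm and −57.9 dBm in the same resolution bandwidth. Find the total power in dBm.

Convert to linear, add, convert back:
P₁ = 2.34×10⁻⁹ W, P₂ = 1.62×10⁻⁹ W
P_tot = 3.97×10⁻⁹ W → 10 log₁₀(P_tot / 10⁻³) = −54.0 dBm

−54.0 dBm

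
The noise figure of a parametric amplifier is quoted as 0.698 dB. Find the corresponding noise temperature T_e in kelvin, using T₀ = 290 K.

50.6 K

F = 10^(0.698/10) = 1.17436
T_e = (F − 1)·T₀ = (1.17436 − 1) × 290 = 50.6 K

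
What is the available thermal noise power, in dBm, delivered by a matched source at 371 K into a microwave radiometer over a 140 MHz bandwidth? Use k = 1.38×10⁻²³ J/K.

P_n = kTB = 1.38×10⁻²³ × 371 × 1.40×10⁸ = 7.17×10⁻¹³ W
In dBm: 10 log₁₀(7.17×10⁻¹³ / 10⁻³) = −91.4 dBm

−91.4 dBm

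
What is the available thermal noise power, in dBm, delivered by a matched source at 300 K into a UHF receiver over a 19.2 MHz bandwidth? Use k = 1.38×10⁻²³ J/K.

−101.0 dBm

P_n = kTB = 1.38×10⁻²³ × 300 × 1.92×10⁷ = 7.95×10⁻¹⁴ W
In dBm: 10 log₁₀(7.95×10⁻¹⁴ / 10⁻³) = −101.0 dBm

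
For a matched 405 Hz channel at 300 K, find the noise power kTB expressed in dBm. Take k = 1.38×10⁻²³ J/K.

P_n = kTB = 1.38×10⁻²³ × 300 × 4.05×10² = 1.68×10⁻¹⁸ W
In dBm: 10 log₁₀(1.68×10⁻¹⁸ / 10⁻³) = −147.8 dBm

−147.8 dBm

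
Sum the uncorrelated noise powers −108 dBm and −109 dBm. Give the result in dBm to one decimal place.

−105.5 dBm

Convert to linear, add, convert back:
P₁ = 1.58×10⁻¹⁴ W, P₂ = 1.26×10⁻¹⁴ W
P_tot = 2.84×10⁻¹⁴ W → 10 log₁₀(P_tot / 10⁻³) = −105.5 dBm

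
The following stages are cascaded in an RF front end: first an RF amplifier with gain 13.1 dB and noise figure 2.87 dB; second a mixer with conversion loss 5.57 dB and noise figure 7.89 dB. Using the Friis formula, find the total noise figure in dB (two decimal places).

Convert to linear (a loss of L dB is a gain of −L dB): F_i = 10^(NF_i/10), G_i = 10^(G_i,dB/10)
  Stage 1: F_1 = 10^(2.87/10) = 1.936, G_1 = 10^(13.1/10) = 20.42
  Stage 2: F_2 = 10^(7.89/10) = 6.152, G_2 = 10^(−5.57/10) = 0.2773
Friis cascade:
  F = 1.936 + (6.152 − 1)/20.42 = 2.189
NF = 10 log₁₀(2.189) = 3.40 dB

3.40 dB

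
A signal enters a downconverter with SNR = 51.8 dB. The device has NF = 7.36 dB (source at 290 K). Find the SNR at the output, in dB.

44.44 dB

By definition F = SNR_in/SNR_out, so in dB: SNR_out = SNR_in − NF
SNR_out = 51.8 − 7.36 = 44.44 dB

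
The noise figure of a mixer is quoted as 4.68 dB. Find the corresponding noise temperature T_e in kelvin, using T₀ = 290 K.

F = 10^(4.68/10) = 2.93765
T_e = (F − 1)·T₀ = (2.93765 − 1) × 290 = 562 K

562 K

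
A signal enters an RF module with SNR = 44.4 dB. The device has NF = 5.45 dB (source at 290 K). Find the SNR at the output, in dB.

38.95 dB

By definition F = SNR_in/SNR_out, so in dB: SNR_out = SNR_in − NF
SNR_out = 44.4 − 5.45 = 38.95 dB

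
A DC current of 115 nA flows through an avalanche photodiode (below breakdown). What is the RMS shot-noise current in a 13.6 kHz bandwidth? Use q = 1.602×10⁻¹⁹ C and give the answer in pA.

I_n = √(2qI·B)
2qI·B = 2 × 1.602×10⁻¹⁹ × 1.15×10⁻⁷ × 1.36×10⁴ = 5.01×10⁻²² A²
I_n = √(5.01×10⁻²²) = 2.24×10⁻¹¹ A = 22.4 pA

22.4 pA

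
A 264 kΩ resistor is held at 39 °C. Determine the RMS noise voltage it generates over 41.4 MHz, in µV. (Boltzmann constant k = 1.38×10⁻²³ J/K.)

T = 39 °C + 273.15 = 312.15 K
V_n = √(4kTRB)
4kTRB = 4 × 1.38×10⁻²³ × 312.15 × 2.64×10⁵ × 4.14×10⁷ = 1.88×10⁻⁷ V²
V_n = √(1.88×10⁻⁷) = 4.34×10⁻⁴ V = 434 µV

434 µV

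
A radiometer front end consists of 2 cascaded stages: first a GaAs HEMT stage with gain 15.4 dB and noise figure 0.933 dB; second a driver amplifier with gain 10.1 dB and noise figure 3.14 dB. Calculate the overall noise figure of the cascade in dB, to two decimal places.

1.04 dB

Convert to linear (a loss of L dB is a gain of −L dB): F_i = 10^(NF_i/10), G_i = 10^(G_i,dB/10)
  Stage 1: F_1 = 10^(0.933/10) = 1.240, G_1 = 10^(15.4/10) = 34.67
  Stage 2: F_2 = 10^(3.14/10) = 2.061, G_2 = 10^(10.1/10) = 10.23
Friis cascade:
  F = 1.240 + (2.061 − 1)/34.67 = 1.270
NF = 10 log₁₀(1.270) = 1.04 dB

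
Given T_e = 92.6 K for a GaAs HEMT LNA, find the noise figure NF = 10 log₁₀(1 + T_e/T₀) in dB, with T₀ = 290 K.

F = 1 + T_e/T₀ = 1 + 92.6/290 = 1.31931
NF = 10 log₁₀(1.31931) = 1.20 dB

1.20 dB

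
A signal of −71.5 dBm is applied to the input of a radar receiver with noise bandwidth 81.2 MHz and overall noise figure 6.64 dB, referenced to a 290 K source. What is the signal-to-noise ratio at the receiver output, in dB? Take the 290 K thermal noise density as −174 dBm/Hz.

16.8 dB

Noise floor: N = −174 + 10 log₁₀(B) + NF
10 log₁₀(8.12×10⁷) = 79.1 dB
N = −174 + 79.1 + 6.64 = −88.26 dBm
SNR = P_sig − N = −71.5 − (−88.26) = 16.76 dB → 16.8 dB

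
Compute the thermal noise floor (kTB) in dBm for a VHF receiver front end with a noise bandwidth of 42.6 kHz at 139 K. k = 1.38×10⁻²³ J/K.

P_n = kTB = 1.38×10⁻²³ × 139 × 4.26×10⁴ = 8.17×10⁻¹⁷ W
In dBm: 10 log₁₀(8.17×10⁻¹⁷ / 10⁻³) = −130.9 dBm

−130.9 dBm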